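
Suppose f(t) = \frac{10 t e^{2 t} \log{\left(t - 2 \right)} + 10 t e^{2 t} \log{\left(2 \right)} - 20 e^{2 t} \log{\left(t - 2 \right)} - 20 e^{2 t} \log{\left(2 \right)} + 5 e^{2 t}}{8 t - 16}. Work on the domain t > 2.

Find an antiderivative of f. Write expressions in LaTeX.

An antiderivative is F(t) = \frac{5 e^{2 t} \log{\left(2 t - 4 \right)}}{8}.

f has the shape u'v + uv' for u = \frac{5 e^{2 t}}{8} and v = \log{\left(2 t - 4 \right)} — it is the derivative of the product u*v.
Check: d/dt[\frac{5 e^{2 t} \log{\left(2 t - 4 \right)}}{8}] = \frac{10 t e^{2 t} \log{\left(t - 2 \right)} + 10 t e^{2 t} \log{\left(2 \right)} - 20 e^{2 t} \log{\left(t - 2 \right)} - 20 e^{2 t} \log{\left(2 \right)} + 5 e^{2 t}}{8 t - 16} = f(t).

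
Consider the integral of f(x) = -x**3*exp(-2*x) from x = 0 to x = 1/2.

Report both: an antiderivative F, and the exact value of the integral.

Antiderivative: F(x) = (4*x**3 + 6*x**2 + 6*x + 3)*exp(-2*x)/8; value = -3/8 + exp(-1)

f has the shape u'v + uv' for u = x**3/2 + 3*x**2/4 + 3*x/4 + 3/8 and v = exp(-2*x) — it is the derivative of the product u*v.
F(x) = (4*x**3 + 6*x**2 + 6*x + 3)*exp(-2*x)/8 is an antiderivative of f.
Check: d/dx[(4*x**3 + 6*x**2 + 6*x + 3)*exp(-2*x)/8] = -x**3*exp(-2*x) = f(x).
F(1/2) = exp(-1); F(0) = 3/8.
Integral = F(1/2) - F(0) = -3/8 + exp(-1).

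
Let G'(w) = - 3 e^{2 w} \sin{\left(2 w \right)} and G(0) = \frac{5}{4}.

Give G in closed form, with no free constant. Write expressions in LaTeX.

Differentiate the proposed G(w) back; it has to land on the given G'(w).
A general antiderivative is - \frac{3 e^{2 w} \sin{\left(2 w \right)}}{4} + \frac{3 e^{2 w} \cos{\left(2 w \right)}}{4} + C.
The condition gives C = \frac{5}{4} - (\frac{3}{4}) = \frac{1}{2}.
So G(w) = - \frac{3 e^{2 w} \sin{\left(2 w \right)}}{4} + \frac{3 e^{2 w} \cos{\left(2 w \right)}}{4} + \frac{1}{2}.
Check: d/dw[- \frac{3 e^{2 w} \sin{\left(2 w \right)}}{4} + \frac{3 e^{2 w} \cos{\left(2 w \right)}}{4} + \frac{1}{2}] = - 3 e^{2 w} \sin{\left(2 w \right)} = G'(w).

G(w) = - \frac{3 e^{2 w} \sin{\left(2 w \right)}}{4} + \frac{3 e^{2 w} \cos{\left(2 w \right)}}{4} + \frac{1}{2}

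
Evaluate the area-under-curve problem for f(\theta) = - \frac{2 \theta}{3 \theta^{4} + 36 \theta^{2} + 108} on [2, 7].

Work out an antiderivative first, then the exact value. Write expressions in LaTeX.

The substitution u = \theta^{2} + 6 works: f is exactly (dF/du)*(du/d\theta) for that inner function.
F(\theta) = \frac{1}{3 \left(\theta^{2} + 6\right)} is an antiderivative of f.
Check: d/d\theta[\frac{1}{3 \left(\theta^{2} + 6\right)}] = - \frac{2 \theta}{3 \theta^{4} + 36 \theta^{2} + 108} = f(\theta).
F(7) = \frac{1}{165}; F(2) = \frac{1}{30}.
Integral = F(7) - F(2) = - \frac{3}{110}.

Antiderivative: F(\theta) = \frac{1}{3 \left(\theta^{2} + 6\right)}; value = - \frac{3}{110}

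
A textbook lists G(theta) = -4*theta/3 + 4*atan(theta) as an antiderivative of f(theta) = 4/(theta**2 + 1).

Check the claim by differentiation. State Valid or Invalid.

d/dtheta[G] = (8 - 4*theta**2)/(3*theta**2 + 3)
d/dtheta[G] - f(theta) = -4/3 != 0.

Invalid: d/dtheta[G] - f = -4/3, which is not 0.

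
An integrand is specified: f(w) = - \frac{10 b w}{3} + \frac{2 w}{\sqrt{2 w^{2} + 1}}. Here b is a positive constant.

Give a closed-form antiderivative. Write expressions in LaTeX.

An antiderivative is F(w) = \frac{- 5 b w^{2} + 3 \sqrt{2 w^{2} + 1}}{3}.

Integrate term by term and add the pieces.
Check: d/dw[\frac{- 5 b w^{2} + 3 \sqrt{2 w^{2} + 1}}{3}] = \frac{- 10 b w \sqrt{2 w^{2} + 1} + 6 w}{3 \sqrt{2 w^{2} + 1}}, which equals f(w).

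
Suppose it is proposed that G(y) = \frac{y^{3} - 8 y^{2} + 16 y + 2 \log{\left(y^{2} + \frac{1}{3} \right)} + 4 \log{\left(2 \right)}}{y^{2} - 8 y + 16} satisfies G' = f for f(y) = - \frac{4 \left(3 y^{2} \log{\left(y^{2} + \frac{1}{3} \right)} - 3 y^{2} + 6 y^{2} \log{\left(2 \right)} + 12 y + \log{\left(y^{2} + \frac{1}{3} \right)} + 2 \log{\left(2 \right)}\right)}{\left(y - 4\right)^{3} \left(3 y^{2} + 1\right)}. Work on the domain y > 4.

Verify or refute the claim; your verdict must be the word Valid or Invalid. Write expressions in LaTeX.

d/dy[G] = \frac{3 y^{5} - 36 y^{4} + 145 y^{3} - 12 y^{2} \log{\left(y^{2} + \frac{1}{3} \right)} - 192 y^{2} - 24 y^{2} \log{\left(2 \right)} - 4 \log{\left(y^{2} + \frac{1}{3} \right)} - 64 - 8 \log{\left(2 \right)}}{3 y^{5} - 36 y^{4} + 145 y^{3} - 204 y^{2} + 48 y - 64}
d/dy[G] - f(y) = 1 != 0.

Invalid: d/dy[G] - f = 1, which is not 0.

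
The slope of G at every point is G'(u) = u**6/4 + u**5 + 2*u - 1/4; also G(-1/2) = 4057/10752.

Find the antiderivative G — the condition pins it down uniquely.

G(u) = u**7/28 + u**6/6 + u**2 - u/4

The integrand splits into summands that can be handled one at a time.
A general antiderivative is u**7/28 + u**6/6 + u**2 - u/4 + C.
The condition gives C = 4057/10752 - (4057/10752) = 0.
So G(u) = u**7/28 + u**6/6 + u**2 - u/4.
Check: d/du[u**7/28 + u**6/6 + u**2 - u/4] = u**6/4 + u**5 + 2*u - 1/4 = G'(u).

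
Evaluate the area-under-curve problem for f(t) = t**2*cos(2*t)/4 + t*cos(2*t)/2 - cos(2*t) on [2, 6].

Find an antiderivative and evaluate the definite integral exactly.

The integrand splits into summands that can be handled one at a time.
F(t) = (2*t**2*sin(2*t) + 4*t*sin(2*t) + 2*t*cos(2*t) - 9*sin(2*t) + 2*cos(2*t))/16 is an antiderivative of f.
Check: d/dt[(2*t**2*sin(2*t) + 4*t*sin(2*t) + 2*t*cos(2*t) - 9*sin(2*t) + 2*cos(2*t))/16] = t**2*cos(2*t)/4 + t*cos(2*t)/2 - cos(2*t) = f(t).
F(6) = 87*sin(12)/16 + 7*cos(12)/8; F(2) = 7*sin(4)/16 + 3*cos(4)/8.
Integral = F(6) - F(2) = 87*sin(12)/16 - 3*cos(4)/8 - 7*sin(4)/16 + 7*cos(12)/8.

Antiderivative: F(t) = (2*t**2*sin(2*t) + 4*t*sin(2*t) + 2*t*cos(2*t) - 9*sin(2*t) + 2*cos(2*t))/16; value = 87*sin(12)/16 - 3*cos(4)/8 - 7*sin(4)/16 + 7*cos(12)/8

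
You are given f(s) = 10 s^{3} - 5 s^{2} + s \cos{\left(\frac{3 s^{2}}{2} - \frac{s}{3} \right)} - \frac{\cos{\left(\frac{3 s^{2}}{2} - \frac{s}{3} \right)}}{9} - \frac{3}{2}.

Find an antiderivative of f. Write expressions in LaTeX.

Integrate term by term and add the pieces.
Check: d/ds[\frac{5 s^{4}}{2} - \frac{5 s^{3}}{3} - \frac{3 s}{2} + \frac{\sin{\left(\frac{3 s^{2}}{2} - \frac{s}{3} \right)}}{3}] = 10 s^{3} - 5 s^{2} + s \cos{\left(\frac{3 s^{2}}{2} - \frac{s}{3} \right)} - \frac{\cos{\left(\frac{3 s^{2}}{2} - \frac{s}{3} \right)}}{9} - \frac{3}{2} = f(s).

An antiderivative is F(s) = \frac{5 s^{4}}{2} - \frac{5 s^{3}}{3} - \frac{3 s}{2} + \frac{\sin{\left(\frac{3 s^{2}}{2} - \frac{s}{3} \right)}}{3}.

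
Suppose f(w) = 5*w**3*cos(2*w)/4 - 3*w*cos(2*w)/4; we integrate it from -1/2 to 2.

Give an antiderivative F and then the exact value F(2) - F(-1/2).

Antiderivative: F(w) = 5*w**3*sin(2*w)/8 + 15*w**2*cos(2*w)/16 - 21*w*sin(2*w)/16 - 21*cos(2*w)/32; value = 99*cos(4)/32 + 19*sin(4)/8 + 27*cos(1)/64 + 37*sin(1)/64

The integrand splits into summands that can be handled one at a time.
F(w) = 5*w**3*sin(2*w)/8 + 15*w**2*cos(2*w)/16 - 21*w*sin(2*w)/16 - 21*cos(2*w)/32 is an antiderivative of f.
Check: d/dw[5*w**3*sin(2*w)/8 + 15*w**2*cos(2*w)/16 - 21*w*sin(2*w)/16 - 21*cos(2*w)/32] = 5*w**3*cos(2*w)/4 - 3*w*cos(2*w)/4 = f(w).
F(2) = 99*cos(4)/32 + 19*sin(4)/8; F(-1/2) = -37*sin(1)/64 - 27*cos(1)/64.
Integral = F(2) - F(-1/2) = 99*cos(4)/32 + 19*sin(4)/8 + 27*cos(1)/64 + 37*sin(1)/64.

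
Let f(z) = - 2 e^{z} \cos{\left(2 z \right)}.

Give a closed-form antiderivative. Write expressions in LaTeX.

An antiderivative is F(z) = \frac{2 \left(- 2 \sin{\left(2 z \right)} - \cos{\left(2 z \right)}\right) e^{z}}{5}.

A first test for any F(z): its z-derivative must equal f(z) identically.
Check: d/dz[\frac{2 \left(- 2 \sin{\left(2 z \right)} - \cos{\left(2 z \right)}\right) e^{z}}{5}] = - 2 e^{z} \cos{\left(2 z \right)} = f(z).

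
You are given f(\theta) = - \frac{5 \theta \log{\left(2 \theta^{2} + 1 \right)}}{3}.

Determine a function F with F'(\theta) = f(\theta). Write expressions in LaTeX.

Recover f(\theta) by differentiating a candidate F(\theta); any mismatch rules it out.
Check: d/d\theta[- \frac{5 \theta^{2} \log{\left(2 \theta^{2} + 1 \right)}}{6} + \frac{5 \theta^{2}}{6} - \frac{5 \log{\left(2 \theta^{2} + 1 \right)}}{12}] = - \frac{5 \theta \log{\left(2 \theta^{2} + 1 \right)}}{3} = f(\theta).

An antiderivative is F(\theta) = - \frac{5 \theta^{2} \log{\left(2 \theta^{2} + 1 \right)}}{6} + \frac{5 \theta^{2}}{6} - \frac{5 \log{\left(2 \theta^{2} + 1 \right)}}{12}.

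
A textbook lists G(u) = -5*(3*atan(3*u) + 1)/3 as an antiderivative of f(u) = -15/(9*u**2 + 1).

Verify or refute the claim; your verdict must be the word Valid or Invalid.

d/du[G] = -15/(9*u**2 + 1)
This equals f(u) exactly, so the claim holds.

Valid. The derivative of G reproduces f.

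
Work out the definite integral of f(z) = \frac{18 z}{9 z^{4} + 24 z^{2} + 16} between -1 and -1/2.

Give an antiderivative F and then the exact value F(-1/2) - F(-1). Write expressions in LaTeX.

The substitution u = z^{2} + \frac{4}{3} works: f is exactly (dF/du)*(du/dz) for that inner function.
F(z) = - \frac{3}{3 z^{2} + 4} is an antiderivative of f.
Check: d/dz[- \frac{3}{3 z^{2} + 4}] = \frac{18 z}{9 z^{4} + 24 z^{2} + 16} = f(z).
F(-1/2) = - \frac{12}{19}; F(-1) = - \frac{3}{7}.
Integral = F(-1/2) - F(-1) = - \frac{27}{133}.

Antiderivative: F(z) = - \frac{3}{3 z^{2} + 4}; value = - \frac{27}{133}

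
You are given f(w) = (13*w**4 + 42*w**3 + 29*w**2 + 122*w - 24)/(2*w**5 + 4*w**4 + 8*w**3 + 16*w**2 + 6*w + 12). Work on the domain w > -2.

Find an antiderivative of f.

An antiderivative is F(w) = (-16*log(3*w + 6) + log(w**2/2 + 3/2) + 20*log(w**2 + 1))/4.

Any candidate F(w) must reproduce f(w) exactly when differentiated.
Check: d/dw[(-16*log(3*w + 6) + log(w**2/2 + 3/2) + 20*log(w**2 + 1))/4] = (13*w**4 + 42*w**3 + 29*w**2 + 122*w - 24)/(2*w**5 + 4*w**4 + 8*w**3 + 16*w**2 + 6*w + 12) = f(w).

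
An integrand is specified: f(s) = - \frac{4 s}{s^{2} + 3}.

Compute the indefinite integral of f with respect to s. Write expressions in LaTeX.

F(s) = - 2 \log{\left(s^{2} + 3 \right)} + C

The substitution u = s^{2} + 3 works: f is exactly (dF/du)*(du/ds) for that inner function.
Check: d/ds[- 2 \log{\left(s^{2} + 3 \right)}] = - \frac{4 s}{s^{2} + 3} = f(s).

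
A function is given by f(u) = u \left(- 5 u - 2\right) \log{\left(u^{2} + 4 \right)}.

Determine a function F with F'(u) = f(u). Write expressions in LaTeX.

An antiderivative is F(u) = \frac{10 u^{3}}{9} + u^{2} - \frac{40 u}{3} + \left(- \frac{5 u^{3}}{3} - u^{2}\right) \log{\left(u^{2} + 4 \right)} - 4 \log{\left(u^{2} + 4 \right)} + \frac{80 \operatorname{atan}{\left(\frac{u}{2} \right)}}{3}.

An antiderivative F(u) passes only if d/du[F] lands on f(u) exactly.
Check: d/du[\frac{10 u^{3}}{9} + u^{2} - \frac{40 u}{3} + \left(- \frac{5 u^{3}}{3} - u^{2}\right) \log{\left(u^{2} + 4 \right)} - 4 \log{\left(u^{2} + 4 \right)} + \frac{80 \operatorname{atan}{\left(\frac{u}{2} \right)}}{3}] = - 5 u^{2} \log{\left(u^{2} + 4 \right)} - 2 u \log{\left(u^{2} + 4 \right)}, which equals f(u).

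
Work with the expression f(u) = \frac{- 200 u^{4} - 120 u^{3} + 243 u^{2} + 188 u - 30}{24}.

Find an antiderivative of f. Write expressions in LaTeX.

An antiderivative is F(u) = - \frac{5 u^{5}}{3} - \frac{5 u^{4}}{4} + \frac{27 u^{3}}{8} + \frac{47 u^{2}}{12} - \frac{5 u}{4}.

Recognize the product-rule pattern: f = v'r + vr' with v = - u^{3} - \frac{3 u^{2}}{2} + 1, r = \frac{5 u^{2}}{3} - \frac{5 u}{4} - \frac{3}{2}, so integration by parts undoes it.
Check: d/du[- \frac{5 u^{5}}{3} - \frac{5 u^{4}}{4} + \frac{27 u^{3}}{8} + \frac{47 u^{2}}{12} - \frac{5 u}{4}] = - \frac{25 u^{4}}{3} - 5 u^{3} + \frac{81 u^{2}}{8} + \frac{47 u}{6} - \frac{5}{4}, which equals f(u).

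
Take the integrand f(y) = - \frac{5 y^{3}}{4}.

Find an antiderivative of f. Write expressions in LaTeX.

Since d/dy undoes antidifferentiation here, F'(y) = f(y) is required of F(y).
Check: d/dy[- \frac{5 y^{4}}{16}] = - \frac{5 y^{3}}{4} = f(y).

An antiderivative is F(y) = - \frac{5 y^{4}}{16}.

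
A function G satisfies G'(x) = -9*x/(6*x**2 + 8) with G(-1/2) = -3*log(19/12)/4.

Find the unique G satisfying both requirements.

G(x) = -3*log(x**2 + 4/3)/4

The substitution u = x**2 + 4/3 works: G'(x) is exactly (dG/du)*(du/dx) for that inner function.
A general antiderivative is -3*log(x**2 + 4/3)/4 + C.
The condition gives C = -3*log(19/12)/4 - (-3*log(19/12)/4) = 0.
So G(x) = -3*log(x**2 + 4/3)/4.
Check: d/dx[-3*log(x**2 + 4/3)/4] = -9*x/(6*x**2 + 8) = G'(x).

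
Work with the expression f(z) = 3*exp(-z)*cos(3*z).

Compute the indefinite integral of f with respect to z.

An antiderivative F(z) passes only if d/dz[F] lands on f(z) exactly.
Check: d/dz[3*(3*sin(3*z) - cos(3*z))*exp(-z)/10] = 3*exp(-z)*cos(3*z) = f(z).

F(z) = 3*(3*sin(3*z) - cos(3*z))*exp(-z)/10 + C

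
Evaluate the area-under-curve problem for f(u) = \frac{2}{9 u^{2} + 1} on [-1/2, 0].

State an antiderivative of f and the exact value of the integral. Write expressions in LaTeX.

Whatever form F(u) takes, F'(u) = f(u) is non-negotiable.
F(u) = \frac{2 \operatorname{atan}{\left(3 u \right)}}{3} is an antiderivative of f.
Check: d/du[\frac{2 \operatorname{atan}{\left(3 u \right)}}{3}] = \frac{2}{9 u^{2} + 1} = f(u).
F(0) = 0; F(-1/2) = - \frac{2 \operatorname{atan}{\left(\frac{3}{2} \right)}}{3}.
Integral = F(0) - F(-1/2) = \frac{2 \operatorname{atan}{\left(\frac{3}{2} \right)}}{3}.

Antiderivative: F(u) = \frac{2 \operatorname{atan}{\left(3 u \right)}}{3}; value = \frac{2 \operatorname{atan}{\left(\frac{3}{2} \right)}}{3}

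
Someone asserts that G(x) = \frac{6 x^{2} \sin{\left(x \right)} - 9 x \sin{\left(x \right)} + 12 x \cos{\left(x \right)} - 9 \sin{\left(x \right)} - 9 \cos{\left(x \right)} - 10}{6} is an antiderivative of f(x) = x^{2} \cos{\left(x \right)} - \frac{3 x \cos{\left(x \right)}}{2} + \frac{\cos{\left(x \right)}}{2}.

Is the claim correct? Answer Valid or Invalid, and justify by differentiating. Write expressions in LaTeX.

Valid: G'(x) = f(x).

d/dx[G] = x^{2} \cos{\left(x \right)} - \frac{3 x \cos{\left(x \right)}}{2} + \frac{\cos{\left(x \right)}}{2}
This equals f(x) exactly, so the claim holds.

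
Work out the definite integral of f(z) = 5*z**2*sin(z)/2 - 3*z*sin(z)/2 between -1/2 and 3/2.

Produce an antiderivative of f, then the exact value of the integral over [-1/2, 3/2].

Antiderivative: F(z) = -5*z**2*cos(z)/2 + 5*z*sin(z) + 3*z*cos(z)/2 - 3*sin(z)/2 + 5*cos(z); value = -29*cos(1/2)/8 - 4*sin(1/2) + 13*cos(3/2)/8 + 6*sin(3/2)

The integrand splits into summands that can be handled one at a time.
F(z) = -5*z**2*cos(z)/2 + 5*z*sin(z) + 3*z*cos(z)/2 - 3*sin(z)/2 + 5*cos(z) is an antiderivative of f.
Check: d/dz[-5*z**2*cos(z)/2 + 5*z*sin(z) + 3*z*cos(z)/2 - 3*sin(z)/2 + 5*cos(z)] = 5*z**2*sin(z)/2 - 3*z*sin(z)/2 = f(z).
F(3/2) = 13*cos(3/2)/8 + 6*sin(3/2); F(-1/2) = 4*sin(1/2) + 29*cos(1/2)/8.
Integral = F(3/2) - F(-1/2) = -29*cos(1/2)/8 - 4*sin(1/2) + 13*cos(3/2)/8 + 6*sin(3/2).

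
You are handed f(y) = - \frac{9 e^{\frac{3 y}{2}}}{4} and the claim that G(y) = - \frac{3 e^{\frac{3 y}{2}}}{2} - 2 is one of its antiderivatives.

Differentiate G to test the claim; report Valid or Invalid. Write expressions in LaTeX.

Valid: G'(y) = f(y).

d/dy[G] = - \frac{9 e^{\frac{3 y}{2}}}{4}
This equals f(y) exactly, so the claim holds.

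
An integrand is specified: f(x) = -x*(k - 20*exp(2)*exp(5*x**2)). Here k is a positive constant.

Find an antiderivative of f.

An antiderivative is F(x) = -k*x**2/2 + 2*exp(2)*exp(5*x**2).

Since d/dx undoes antidifferentiation here, F'(x) = f(x) is required of F(x).
Check: d/dx[-k*x**2/2 + 2*exp(2)*exp(5*x**2)] = -k*x + 20*x*exp(2)*exp(5*x**2), which equals f(x).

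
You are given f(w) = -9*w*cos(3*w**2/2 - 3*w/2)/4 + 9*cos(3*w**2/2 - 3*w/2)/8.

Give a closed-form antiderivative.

An antiderivative is F(w) = -3*sin(3*w**2/2 - 3*w/2)/4.

f matches the chain-rule pattern g'(h)*h' with inner function h(w) = 3*w**2/2 - 3*w/2; substituting u = h(w) collapses the integral.
Check: d/dw[-3*sin(3*w**2/2 - 3*w/2)/4] = -9*w*cos(3*w**2/2 - 3*w/2)/4 + 9*cos(3*w**2/2 - 3*w/2)/8 = f(w).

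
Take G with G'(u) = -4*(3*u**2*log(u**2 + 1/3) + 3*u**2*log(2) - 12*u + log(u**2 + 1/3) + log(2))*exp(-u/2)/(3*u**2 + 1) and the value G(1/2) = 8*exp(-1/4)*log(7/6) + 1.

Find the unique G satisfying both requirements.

G(u) = (exp(u/2) + 8*log(2*u**2 + 2/3))*exp(-u/2)

G'(u) has the shape v'r + vr' for v = 8*exp(-u/2) and r = log(2*u**2 + 2/3) — it is the derivative of the product v*r.
A general antiderivative is 8*exp(-u/2)*log(2*u**2 + 2/3) + C.
The condition gives C = 8*exp(-1/4)*log(7/6) + 1 - (8*exp(-1/4)*log(7/6)) = 1.
So G(u) = (exp(u/2) + 8*log(2*u**2 + 2/3))*exp(-u/2).
Check: d/du[(exp(u/2) + 8*log(2*u**2 + 2/3))*exp(-u/2)] = (-12*u**2*log(u**2 + 1/3) - 12*u**2*log(2) + 48*u - 4*log(u**2 + 1/3) - 4*log(2))/(3*u**2*exp(u/2) + exp(u/2)), which equals G'(u).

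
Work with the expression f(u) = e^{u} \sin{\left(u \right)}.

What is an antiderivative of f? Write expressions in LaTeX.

An antiderivative is F(u) = \frac{e^{u} \sin{\left(u \right)}}{2} - \frac{e^{u} \cos{\left(u \right)}}{2}.

A first test for any F(u): its u-derivative must equal f(u) identically.
Check: d/du[\frac{e^{u} \sin{\left(u \right)}}{2} - \frac{e^{u} \cos{\left(u \right)}}{2}] = e^{u} \sin{\left(u \right)} = f(u).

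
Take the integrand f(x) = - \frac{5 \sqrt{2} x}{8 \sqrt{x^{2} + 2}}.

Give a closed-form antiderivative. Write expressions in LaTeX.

The substitution u = \frac{x^{2}}{2} + 1 works: f is exactly (dF/du)*(du/dx) for that inner function.
Check: d/dx[- \frac{5 \sqrt{\frac{x^{2}}{2} + 1}}{4}] = - \frac{5 \sqrt{2} x}{8 \sqrt{x^{2} + 2}} = f(x).

An antiderivative is F(x) = - \frac{5 \sqrt{\frac{x^{2}}{2} + 1}}{4}.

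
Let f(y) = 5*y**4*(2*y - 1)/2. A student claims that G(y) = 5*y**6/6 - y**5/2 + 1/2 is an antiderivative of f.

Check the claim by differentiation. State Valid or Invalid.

Valid. The derivative of G reproduces f.

d/dy[G] = 5*y**5 - 5*y**4/2
This equals f(y) exactly, so the claim holds.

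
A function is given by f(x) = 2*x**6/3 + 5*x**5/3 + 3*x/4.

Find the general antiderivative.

The integrand splits into summands that can be handled one at a time.
Check: d/dx[2*x**7/21 + 5*x**6/18 + 3*x**2/8] = 2*x**6/3 + 5*x**5/3 + 3*x/4 = f(x).

F(x) = 2*x**7/21 + 5*x**6/18 + 3*x**2/8 + C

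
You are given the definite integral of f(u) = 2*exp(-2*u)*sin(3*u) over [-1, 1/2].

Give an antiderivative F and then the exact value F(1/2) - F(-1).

Antiderivative: F(u) = 2*(-2*sin(3*u) - 3*cos(3*u))*exp(-2*u)/13; value = 6*exp(2)*cos(3)/13 - 4*exp(2)*sin(3)/13 - 4*exp(-1)*sin(3/2)/13 - 6*exp(-1)*cos(3/2)/13

Differentiate the proposed F(u) back; it has to land on f(u) exactly.
F(u) = 2*(-2*sin(3*u) - 3*cos(3*u))*exp(-2*u)/13 is an antiderivative of f.
Check: d/du[2*(-2*sin(3*u) - 3*cos(3*u))*exp(-2*u)/13] = 2*exp(-2*u)*sin(3*u) = f(u).
F(1/2) = -4*exp(-1)*sin(3/2)/13 - 6*exp(-1)*cos(3/2)/13; F(-1) = 4*exp(2)*sin(3)/13 - 6*exp(2)*cos(3)/13.
Integral = F(1/2) - F(-1) = 6*exp(2)*cos(3)/13 - 4*exp(2)*sin(3)/13 - 4*exp(-1)*sin(3/2)/13 - 6*exp(-1)*cos(3/2)/13.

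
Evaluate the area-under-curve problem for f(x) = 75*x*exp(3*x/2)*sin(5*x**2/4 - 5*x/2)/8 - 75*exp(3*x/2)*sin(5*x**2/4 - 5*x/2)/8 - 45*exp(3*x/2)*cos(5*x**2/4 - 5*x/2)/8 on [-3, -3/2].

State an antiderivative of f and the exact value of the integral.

f has the shape u'v + uv' for u = -15*cos(5*x**2/4 - 5*x/2)/4 and v = exp(3*x/2) — it is the derivative of the product u*v.
F(x) = -15*exp(3*x/2)*cos(5*x**2/4 - 5*x/2)/4 is an antiderivative of f.
Check: d/dx[-15*exp(3*x/2)*cos(5*x**2/4 - 5*x/2)/4] = 75*x*exp(3*x/2)*sin(5*x**2/4 - 5*x/2)/8 - 75*exp(3*x/2)*sin(5*x**2/4 - 5*x/2)/8 - 45*exp(3*x/2)*cos(5*x**2/4 - 5*x/2)/8 = f(x).
F(-3/2) = -15*exp(-9/4)*cos(105/16)/4; F(-3) = -15*exp(-9/2)*cos(75/4)/4.
Integral = F(-3/2) - F(-3) = -15*exp(-9/4)*cos(105/16)/4 + 15*exp(-9/2)*cos(75/4)/4.

Antiderivative: F(x) = -15*exp(3*x/2)*cos(5*x**2/4 - 5*x/2)/4; value = -15*exp(-9/4)*cos(105/16)/4 + 15*exp(-9/2)*cos(75/4)/4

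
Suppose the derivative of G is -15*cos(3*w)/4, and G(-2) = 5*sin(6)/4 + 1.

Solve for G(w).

Since d/dw undoes antidifferentiation here, G(w) must give back the stated G'(w).
A general antiderivative is -5*sin(3*w)/4 + C.
The condition gives C = 5*sin(6)/4 + 1 - (5*sin(6)/4) = 1.
So G(w) = 1 - 5*sin(3*w)/4.
Check: d/dw[1 - 5*sin(3*w)/4] = -15*cos(3*w)/4 = G'(w).

G(w) = 1 - 5*sin(3*w)/4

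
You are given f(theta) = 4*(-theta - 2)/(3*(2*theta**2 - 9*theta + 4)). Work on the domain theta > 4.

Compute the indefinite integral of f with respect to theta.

F(theta) = -8*log(theta - 4)/7 + 10*log(theta - 1/2)/21 + C

The denominator factors as 3*(theta - 4)*(2*theta - 1); partial fractions split f into directly integrable pieces: 20/(21*(2*theta - 1)) - 8/(7*(theta - 4)).
Check: d/dtheta[-8*log(theta - 4)/7 + 10*log(theta - 1/2)/21] = (-4*theta - 8)/(6*theta**2 - 27*theta + 12), which equals f(theta).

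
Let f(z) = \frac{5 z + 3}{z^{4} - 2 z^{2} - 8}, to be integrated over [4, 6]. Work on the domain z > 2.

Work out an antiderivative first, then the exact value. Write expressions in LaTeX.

Antiderivative: F(z) = \frac{13 \log{\left(z - 2 \right)}}{24} + \frac{7 \log{\left(z + 2 \right)}}{24} - \frac{5 \log{\left(z^{2} + 2 \right)}}{12} - \frac{\sqrt{2} \operatorname{atan}{\left(\frac{\sqrt{2} z}{2} \right)}}{4}; value = - \frac{5 \log{\left(38 \right)}}{12} - \frac{7 \log{\left(6 \right)}}{24} - \frac{\sqrt{2} \operatorname{atan}{\left(3 \sqrt{2} \right)}}{4} - \frac{13 \log{\left(2 \right)}}{24} + \frac{\sqrt{2} \operatorname{atan}{\left(2 \sqrt{2} \right)}}{4} + \frac{7 \log{\left(8 \right)}}{24} + \frac{13 \log{\left(4 \right)}}{24} + \frac{5 \log{\left(18 \right)}}{12}

The denominator factors as \left(z - 2\right) \left(z + 2\right) \left(z^{2} + 2\right); partial fractions split f into directly integrable pieces: - \frac{5 z + 3}{6 \left(z^{2} + 2\right)} + \frac{7}{24 \left(z + 2\right)} + \frac{13}{24 \left(z - 2\right)}.
F(z) = \frac{13 \log{\left(z - 2 \right)}}{24} + \frac{7 \log{\left(z + 2 \right)}}{24} - \frac{5 \log{\left(z^{2} + 2 \right)}}{12} - \frac{\sqrt{2} \operatorname{atan}{\left(\frac{\sqrt{2} z}{2} \right)}}{4} is an antiderivative of f.
Check: d/dz[\frac{13 \log{\left(z - 2 \right)}}{24} + \frac{7 \log{\left(z + 2 \right)}}{24} - \frac{5 \log{\left(z^{2} + 2 \right)}}{12} - \frac{\sqrt{2} \operatorname{atan}{\left(\frac{\sqrt{2} z}{2} \right)}}{4}] = \frac{5 z + 3}{z^{4} - 2 z^{2} - 8} = f(z).
F(6) = - \frac{5 \log{\left(38 \right)}}{12} - \frac{\sqrt{2} \operatorname{atan}{\left(3 \sqrt{2} \right)}}{4} + \frac{7 \log{\left(8 \right)}}{24} + \frac{13 \log{\left(4 \right)}}{24}; F(4) = - \frac{5 \log{\left(18 \right)}}{12} - \frac{\sqrt{2} \operatorname{atan}{\left(2 \sqrt{2} \right)}}{4} + \frac{13 \log{\left(2 \right)}}{24} + \frac{7 \log{\left(6 \right)}}{24}.
Integral = F(6) - F(4) = - \frac{5 \log{\left(38 \right)}}{12} - \frac{7 \log{\left(6 \right)}}{24} - \frac{\sqrt{2} \operatorname{atan}{\left(3 \sqrt{2} \right)}}{4} - \frac{13 \log{\left(2 \right)}}{24} + \frac{\sqrt{2} \operatorname{atan}{\left(2 \sqrt{2} \right)}}{4} + \frac{7 \log{\left(8 \right)}}{24} + \frac{13 \log{\left(4 \right)}}{24} + \frac{5 \log{\left(18 \right)}}{12}.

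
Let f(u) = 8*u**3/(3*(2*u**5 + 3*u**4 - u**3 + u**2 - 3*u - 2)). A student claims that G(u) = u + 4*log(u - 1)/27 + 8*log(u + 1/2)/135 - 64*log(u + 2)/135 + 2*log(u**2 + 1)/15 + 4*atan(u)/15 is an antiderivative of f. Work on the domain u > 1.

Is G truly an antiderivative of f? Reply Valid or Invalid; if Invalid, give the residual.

d/du[G] = (6*u**5 + 9*u**4 + 5*u**3 + 3*u**2 - 9*u - 6)/(6*u**5 + 9*u**4 - 3*u**3 + 3*u**2 - 9*u - 6)
d/du[G] - f(u) = 1 != 0.

Invalid: d/du[G] - f = 1, which is not 0.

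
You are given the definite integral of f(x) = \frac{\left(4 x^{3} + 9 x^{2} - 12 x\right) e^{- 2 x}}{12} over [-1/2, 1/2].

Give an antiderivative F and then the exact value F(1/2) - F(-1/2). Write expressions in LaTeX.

Recognize the product-rule pattern: f = u'v + uv' with u = - \frac{x^{3}}{6} - \frac{5 x^{2}}{8} - \frac{x}{8} - \frac{1}{16}, v = e^{- 2 x}, so integration by parts undoes it.
F(x) = - \frac{x^{3} e^{- 2 x}}{6} - \frac{5 x^{2} e^{- 2 x}}{8} - \frac{x e^{- 2 x}}{8} - \frac{e^{- 2 x}}{16} is an antiderivative of f.
Check: d/dx[- \frac{x^{3} e^{- 2 x}}{6} - \frac{5 x^{2} e^{- 2 x}}{8} - \frac{x e^{- 2 x}}{8} - \frac{e^{- 2 x}}{16}] = \frac{\left(4 x^{3} + 9 x^{2} - 12 x\right) e^{- 2 x}}{12} = f(x).
F(1/2) = - \frac{29}{96 e}; F(-1/2) = - \frac{13 e}{96}.
Integral = F(1/2) - F(-1/2) = - \frac{29}{96 e} + \frac{13 e}{96}.

Antiderivative: F(x) = - \frac{x^{3} e^{- 2 x}}{6} - \frac{5 x^{2} e^{- 2 x}}{8} - \frac{x e^{- 2 x}}{8} - \frac{e^{- 2 x}}{16}; value = - \frac{29}{96 e} + \frac{13 e}{96}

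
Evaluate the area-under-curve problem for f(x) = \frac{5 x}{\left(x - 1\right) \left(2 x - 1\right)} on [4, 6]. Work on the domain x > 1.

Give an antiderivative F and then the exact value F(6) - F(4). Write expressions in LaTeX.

Factor the denominator (\left(x - 1\right) \left(2 x - 1\right)) and decompose: f = - \frac{5}{2 x - 1} + \frac{5}{x - 1}; each piece integrates to a log, atan, or power term.
F(x) = 5 \log{\left(x - 1 \right)} - \frac{5 \log{\left(x - \frac{1}{2} \right)}}{2} is an antiderivative of f.
Check: d/dx[5 \log{\left(x - 1 \right)} - \frac{5 \log{\left(x - \frac{1}{2} \right)}}{2}] = \frac{5 x}{2 x^{2} - 3 x + 1}, which equals f(x).
F(6) = - \frac{5 \log{\left(\frac{11}{2} \right)}}{2} + 5 \log{\left(5 \right)}; F(4) = - \frac{5 \log{\left(\frac{7}{2} \right)}}{2} + 5 \log{\left(3 \right)}.
Integral = F(6) - F(4) = - 5 \log{\left(3 \right)} - \frac{5 \log{\left(\frac{11}{2} \right)}}{2} + \frac{5 \log{\left(\frac{7}{2} \right)}}{2} + 5 \log{\left(5 \right)}.

Antiderivative: F(x) = 5 \log{\left(x - 1 \right)} - \frac{5 \log{\left(x - \frac{1}{2} \right)}}{2}; value = - 5 \log{\left(3 \right)} - \frac{5 \log{\left(\frac{11}{2} \right)}}{2} + \frac{5 \log{\left(\frac{7}{2} \right)}}{2} + 5 \log{\left(5 \right)}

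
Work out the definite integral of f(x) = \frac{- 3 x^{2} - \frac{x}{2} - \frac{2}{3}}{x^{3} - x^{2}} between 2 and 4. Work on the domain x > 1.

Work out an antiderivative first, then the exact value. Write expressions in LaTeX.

Antiderivative: F(x) = - \frac{- 7 x \log{\left(x \right)} + 25 x \log{\left(x - 1 \right)} + 4}{6 x}; value = - \frac{25 \log{\left(3 \right)}}{6} - \frac{7 \log{\left(2 \right)}}{6} + \frac{1}{6} + \frac{7 \log{\left(4 \right)}}{6}

Factor the denominator (6 x^{2} \left(x - 1\right)) and decompose: f = - \frac{25}{6 \left(x - 1\right)} + \frac{7}{6 x} + \frac{2}{3 x^{2}}; each piece integrates to a log, atan, or power term.
F(x) = - \frac{- 7 x \log{\left(x \right)} + 25 x \log{\left(x - 1 \right)} + 4}{6 x} is an antiderivative of f.
Check: d/dx[- \frac{- 7 x \log{\left(x \right)} + 25 x \log{\left(x - 1 \right)} + 4}{6 x}] = \frac{- 18 x^{2} - 3 x - 4}{6 x^{3} - 6 x^{2}}, which equals f(x).
F(4) = - \frac{25 \log{\left(3 \right)}}{6} - \frac{1}{6} + \frac{7 \log{\left(4 \right)}}{6}; F(2) = - \frac{1}{3} + \frac{7 \log{\left(2 \right)}}{6}.
Integral = F(4) - F(2) = - \frac{25 \log{\left(3 \right)}}{6} - \frac{7 \log{\left(2 \right)}}{6} + \frac{1}{6} + \frac{7 \log{\left(4 \right)}}{6}.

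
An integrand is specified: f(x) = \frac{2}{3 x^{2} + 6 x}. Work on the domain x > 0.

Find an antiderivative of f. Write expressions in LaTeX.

An antiderivative is F(x) = \frac{\log{\left(x \right)}}{3} - \frac{\log{\left(x + 2 \right)}}{3}.

The denominator factors as 3 x \left(x + 2\right); partial fractions split f into directly integrable pieces: - \frac{1}{3 \left(x + 2\right)} + \frac{1}{3 x}.
Check: d/dx[\frac{\log{\left(x \right)}}{3} - \frac{\log{\left(x + 2 \right)}}{3}] = \frac{2}{3 x^{2} + 6 x} = f(x).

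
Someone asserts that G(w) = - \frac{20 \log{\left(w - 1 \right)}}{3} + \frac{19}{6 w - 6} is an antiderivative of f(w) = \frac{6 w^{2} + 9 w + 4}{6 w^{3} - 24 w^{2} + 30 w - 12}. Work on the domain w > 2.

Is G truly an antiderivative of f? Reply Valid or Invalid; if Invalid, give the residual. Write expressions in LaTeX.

d/dw[G] = \frac{21 - 40 w}{6 w^{2} - 12 w + 6}
d/dw[G] - f(w) = - \frac{23}{3 w - 6} != 0.

Invalid: d/dw[G] - f = - \frac{23}{3 w - 6}, which is not 0.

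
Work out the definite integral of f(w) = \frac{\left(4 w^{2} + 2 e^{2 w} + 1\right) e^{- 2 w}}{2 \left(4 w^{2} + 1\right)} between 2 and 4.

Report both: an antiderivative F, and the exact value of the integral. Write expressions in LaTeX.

Whatever form F(w) takes, F'(w) = f(w) is non-negotiable.
F(w) = \frac{\left(2 e^{2 w} \operatorname{atan}{\left(2 w \right)} - 1\right) e^{- 2 w}}{4} is an antiderivative of f.
Check: d/dw[\frac{\left(2 e^{2 w} \operatorname{atan}{\left(2 w \right)} - 1\right) e^{- 2 w}}{4}] = \frac{4 w^{2} + 2 e^{2 w} + 1}{8 w^{2} e^{2 w} + 2 e^{2 w}}, which equals f(w).
F(4) = - \frac{1}{4 e^{8}} + \frac{\operatorname{atan}{\left(8 \right)}}{2}; F(2) = - \frac{1}{4 e^{4}} + \frac{\operatorname{atan}{\left(4 \right)}}{2}.
Integral = F(4) - F(2) = - \frac{\operatorname{atan}{\left(4 \right)}}{2} - \frac{1}{4 e^{8}} + \frac{1}{4 e^{4}} + \frac{\operatorname{atan}{\left(8 \right)}}{2}.

Antiderivative: F(w) = \frac{\left(2 e^{2 w} \operatorname{atan}{\left(2 w \right)} - 1\right) e^{- 2 w}}{4}; value = - \frac{\operatorname{atan}{\left(4 \right)}}{2} - \frac{1}{4 e^{8}} + \frac{1}{4 e^{4}} + \frac{\operatorname{atan}{\left(8 \right)}}{2}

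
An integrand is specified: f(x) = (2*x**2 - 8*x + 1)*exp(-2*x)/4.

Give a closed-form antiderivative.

An antiderivative is F(x) = (-x**2 + 3*x + 1)*exp(-2*x)/4.

f has the shape u'v + uv' for u = -x**2/4 + 3*x/4 + 1/4 and v = exp(-2*x) — it is the derivative of the product u*v.
Check: d/dx[(-x**2 + 3*x + 1)*exp(-2*x)/4] = (2*x**2 - 8*x + 1)*exp(-2*x)/4 = f(x).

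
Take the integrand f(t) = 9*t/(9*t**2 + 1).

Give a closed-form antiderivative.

f matches the chain-rule pattern g'(h)*h' with inner function h(t) = 3*t**2 + 1/3; substituting u = h(t) collapses the integral.
Check: d/dt[log(3*t**2 + 1/3)/2] = 9*t/(9*t**2 + 1) = f(t).

An antiderivative is F(t) = log(3*t**2 + 1/3)/2.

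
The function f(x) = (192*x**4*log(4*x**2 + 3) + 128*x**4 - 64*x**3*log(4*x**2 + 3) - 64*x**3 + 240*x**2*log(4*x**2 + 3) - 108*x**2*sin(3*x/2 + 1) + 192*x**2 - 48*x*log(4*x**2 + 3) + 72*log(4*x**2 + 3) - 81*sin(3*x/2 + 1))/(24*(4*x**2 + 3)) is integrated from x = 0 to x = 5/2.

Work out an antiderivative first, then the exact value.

Antiderivative: F(x) = (-4*x*(-2*x**2 + x - 3)*log(4*x**2 + 3) + 9*cos(3*x/2 + 1))/12; value = -3*cos(1)/4 + 3*cos(19/4)/4 + 65*log(28)/6

For F(x) to be correct the identity F'(x) - f(x) = 0 must hold.
F(x) = (-4*x*(-2*x**2 + x - 3)*log(4*x**2 + 3) + 9*cos(3*x/2 + 1))/12 is an antiderivative of f.
Check: d/dx[(-4*x*(-2*x**2 + x - 3)*log(4*x**2 + 3) + 9*cos(3*x/2 + 1))/12] = (192*x**4*log(4*x**2 + 3) + 128*x**4 - 64*x**3*log(4*x**2 + 3) - 64*x**3 + 240*x**2*log(4*x**2 + 3) - 108*x**2*sin(3*x/2 + 1) + 192*x**2 - 48*x*log(4*x**2 + 3) + 72*log(4*x**2 + 3) - 81*sin(3*x/2 + 1))/(96*x**2 + 72), which equals f(x).
F(5/2) = 3*cos(19/4)/4 + 65*log(28)/6; F(0) = 3*cos(1)/4.
Integral = F(5/2) - F(0) = -3*cos(1)/4 + 3*cos(19/4)/4 + 65*log(28)/6.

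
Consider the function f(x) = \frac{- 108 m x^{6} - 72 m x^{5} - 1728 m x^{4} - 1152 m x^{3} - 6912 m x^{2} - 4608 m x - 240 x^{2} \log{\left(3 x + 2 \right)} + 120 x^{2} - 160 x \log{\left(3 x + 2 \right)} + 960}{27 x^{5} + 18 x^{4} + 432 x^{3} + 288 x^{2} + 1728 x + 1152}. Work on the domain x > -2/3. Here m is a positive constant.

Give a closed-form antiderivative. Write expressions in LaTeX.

An antiderivative is F(x) = - 2 m x^{2} + \frac{20 \log{\left(3 x + 2 \right)}}{\frac{9 x^{2}}{2} + 36}.

Differentiate the proposed F(x) back; it has to land on f(x) exactly.
Check: d/dx[- 2 m x^{2} + \frac{20 \log{\left(3 x + 2 \right)}}{\frac{9 x^{2}}{2} + 36}] = \frac{- 108 m x^{6} - 72 m x^{5} - 1728 m x^{4} - 1152 m x^{3} - 6912 m x^{2} - 4608 m x - 240 x^{2} \log{\left(3 x + 2 \right)} + 120 x^{2} - 160 x \log{\left(3 x + 2 \right)} + 960}{27 x^{5} + 18 x^{4} + 432 x^{3} + 288 x^{2} + 1728 x + 1152} = f(x).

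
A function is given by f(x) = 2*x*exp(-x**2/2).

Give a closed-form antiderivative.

An antiderivative is F(x) = -2*exp(-x**2/2).

The substitution u = -x**2/2 works: f is exactly (dF/du)*(du/dx) for that inner function.
Check: d/dx[-2*exp(-x**2/2)] = 2*x*exp(-x**2/2) = f(x).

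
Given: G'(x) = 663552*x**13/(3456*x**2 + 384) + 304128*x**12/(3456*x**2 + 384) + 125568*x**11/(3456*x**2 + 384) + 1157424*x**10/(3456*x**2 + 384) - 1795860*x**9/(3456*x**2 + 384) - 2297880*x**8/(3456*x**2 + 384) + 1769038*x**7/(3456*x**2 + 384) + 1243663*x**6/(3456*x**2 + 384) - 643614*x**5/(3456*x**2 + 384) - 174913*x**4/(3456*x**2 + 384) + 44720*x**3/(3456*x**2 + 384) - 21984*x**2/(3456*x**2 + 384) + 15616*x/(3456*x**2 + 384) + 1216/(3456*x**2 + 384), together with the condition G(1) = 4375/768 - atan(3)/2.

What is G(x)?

The integrand splits into summands that can be handled one at a time.
A general antiderivative is -2*(-2*x**2 - x/4 + 1)**4*(-x**4/2 - x**2 - x + 4/3) - atan(3*x)/2 + C.
The condition gives C = 4375/768 - atan(3)/2 - (4375/768 - atan(3)/2) = 0.
So G(x) = -2*(-2*x**2 - x/4 + 1)**4*(-x**4/2 - x**2 - x + 4/3) - atan(3*x)/2.
Check: d/dx[-2*(-2*x**2 - x/4 + 1)**4*(-x**4/2 - x**2 - x + 4/3) - atan(3*x)/2] = (663552*x**13 + 304128*x**12 + 125568*x**11 + 1157424*x**10 - 1795860*x**9 - 2297880*x**8 + 1769038*x**7 + 1243663*x**6 - 643614*x**5 - 174913*x**4 + 44720*x**3 - 21984*x**2 + 15616*x + 1216)/(3456*x**2 + 384), which equals G'(x).

G(x) = -2*(-2*x**2 - x/4 + 1)**4*(-x**4/2 - x**2 - x + 4/3) - atan(3*x)/2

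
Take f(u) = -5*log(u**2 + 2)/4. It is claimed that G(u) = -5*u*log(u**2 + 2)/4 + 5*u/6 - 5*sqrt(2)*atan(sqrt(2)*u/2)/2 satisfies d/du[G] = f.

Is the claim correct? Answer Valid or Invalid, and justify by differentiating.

d/du[G] = -5*log(u**2 + 2)/4 - 5/3
d/du[G] - f(u) = -5/3 != 0.

Invalid: d/du[G] - f = -5/3, which is not 0.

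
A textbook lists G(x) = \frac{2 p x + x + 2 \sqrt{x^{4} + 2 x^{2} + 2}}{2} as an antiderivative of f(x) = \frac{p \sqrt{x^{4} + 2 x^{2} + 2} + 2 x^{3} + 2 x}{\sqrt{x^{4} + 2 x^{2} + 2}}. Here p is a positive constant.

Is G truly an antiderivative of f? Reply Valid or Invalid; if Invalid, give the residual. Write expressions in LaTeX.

d/dx[G] = \frac{2 p \sqrt{x^{4} + 2 x^{2} + 2} + 4 x^{3} + 4 x + \sqrt{x^{4} + 2 x^{2} + 2}}{2 \sqrt{x^{4} + 2 x^{2} + 2}}
d/dx[G] - f(x) = \frac{1}{2} != 0.

Invalid: d/dx[G] - f = \frac{1}{2}, which is not 0.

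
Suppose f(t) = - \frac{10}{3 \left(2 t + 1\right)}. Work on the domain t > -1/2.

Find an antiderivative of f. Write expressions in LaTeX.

An antiderivative is F(t) = - \frac{5 \log{\left(2 t + 1 \right)}}{3}.

An antiderivative F(t) passes only if d/dt[F] lands on f(t) exactly.
Check: d/dt[- \frac{5 \log{\left(2 t + 1 \right)}}{3}] = - \frac{10}{6 t + 3}, which equals f(t).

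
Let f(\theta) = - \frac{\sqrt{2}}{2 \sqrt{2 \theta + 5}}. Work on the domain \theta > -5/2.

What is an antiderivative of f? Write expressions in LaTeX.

An antiderivative is F(\theta) = - \sqrt{\theta + \frac{5}{2}}.

Recover f(\theta) by differentiating a candidate F(\theta); any mismatch rules it out.
Check: d/d\theta[- \sqrt{\theta + \frac{5}{2}}] = - \frac{\sqrt{2}}{2 \sqrt{2 \theta + 5}} = f(\theta).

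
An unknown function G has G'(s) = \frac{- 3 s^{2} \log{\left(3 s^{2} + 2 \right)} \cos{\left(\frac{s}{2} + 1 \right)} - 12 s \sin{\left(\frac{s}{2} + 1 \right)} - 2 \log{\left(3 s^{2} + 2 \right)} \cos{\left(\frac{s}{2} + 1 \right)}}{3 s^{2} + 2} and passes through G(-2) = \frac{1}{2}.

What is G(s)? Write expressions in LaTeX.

G(s) = \frac{- 4 \log{\left(3 s^{2} + 2 \right)} \sin{\left(\frac{s}{2} + 1 \right)} + 1}{2}

G'(s) has the shape u'v + uv' for u = - 2 \log{\left(3 s^{2} + 2 \right)} and v = \sin{\left(\frac{s}{2} + 1 \right)} — it is the derivative of the product u*v.
A general antiderivative is - 2 \log{\left(3 s^{2} + 2 \right)} \sin{\left(\frac{s}{2} + 1 \right)} + C.
The condition gives C = \frac{1}{2} - (0) = \frac{1}{2}.
So G(s) = \frac{- 4 \log{\left(3 s^{2} + 2 \right)} \sin{\left(\frac{s}{2} + 1 \right)} + 1}{2}.
Check: d/ds[\frac{- 4 \log{\left(3 s^{2} + 2 \right)} \sin{\left(\frac{s}{2} + 1 \right)} + 1}{2}] = \frac{- 3 s^{2} \log{\left(3 s^{2} + 2 \right)} \cos{\left(\frac{s}{2} + 1 \right)} - 12 s \sin{\left(\frac{s}{2} + 1 \right)} - 2 \log{\left(3 s^{2} + 2 \right)} \cos{\left(\frac{s}{2} + 1 \right)}}{3 s^{2} + 2} = G'(s).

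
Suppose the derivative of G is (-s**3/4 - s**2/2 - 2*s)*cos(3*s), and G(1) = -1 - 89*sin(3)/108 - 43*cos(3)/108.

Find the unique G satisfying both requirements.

Recover the given G'(s) by differentiating a candidate G(s); any mismatch rules it out.
A general antiderivative is -s**3*sin(3*s)/12 - s**2*sin(3*s)/6 - s**2*cos(3*s)/12 - 11*s*sin(3*s)/18 - s*cos(3*s)/9 + sin(3*s)/27 - 11*cos(3*s)/54 + C.
The condition gives C = -1 - 89*sin(3)/108 - 43*cos(3)/108 - (-89*sin(3)/108 - 43*cos(3)/108) = -1.
So G(s) = (-9*s**3*sin(3*s) - 18*s**2*sin(3*s) - 9*s**2*cos(3*s) - 66*s*sin(3*s) - 12*s*cos(3*s) + 4*sin(3*s) - 22*cos(3*s) - 108)/108.
Check: d/ds[(-9*s**3*sin(3*s) - 18*s**2*sin(3*s) - 9*s**2*cos(3*s) - 66*s*sin(3*s) - 12*s*cos(3*s) + 4*sin(3*s) - 22*cos(3*s) - 108)/108] = -s**3*cos(3*s)/4 - s**2*cos(3*s)/2 - 2*s*cos(3*s), which equals G'(s).

G(s) = (-9*s**3*sin(3*s) - 18*s**2*sin(3*s) - 9*s**2*cos(3*s) - 66*s*sin(3*s) - 12*s*cos(3*s) + 4*sin(3*s) - 22*cos(3*s) - 108)/108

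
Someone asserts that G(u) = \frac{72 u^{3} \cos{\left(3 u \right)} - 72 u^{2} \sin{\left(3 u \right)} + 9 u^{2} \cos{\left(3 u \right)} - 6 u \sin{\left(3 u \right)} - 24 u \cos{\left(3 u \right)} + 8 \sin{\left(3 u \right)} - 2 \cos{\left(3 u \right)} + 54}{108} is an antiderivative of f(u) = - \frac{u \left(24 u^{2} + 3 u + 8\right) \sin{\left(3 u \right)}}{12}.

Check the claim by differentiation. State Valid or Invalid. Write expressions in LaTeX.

d/du[G] = - 2 u^{3} \sin{\left(3 u \right)} - \frac{u^{2} \sin{\left(3 u \right)}}{4} - \frac{2 u \sin{\left(3 u \right)}}{3}
This equals f(u) exactly, so the claim holds.

Valid - the claim checks out under differentiation.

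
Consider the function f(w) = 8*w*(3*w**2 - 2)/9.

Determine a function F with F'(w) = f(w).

An antiderivative is F(w) = 2*(2/3 - w**2)**2/3.

The substitution u = 2/3 - w**2 works: f is exactly (dF/du)*(du/dw) for that inner function.
Check: d/dw[2*(2/3 - w**2)**2/3] = 8*w**3/3 - 16*w/9, which equals f(w).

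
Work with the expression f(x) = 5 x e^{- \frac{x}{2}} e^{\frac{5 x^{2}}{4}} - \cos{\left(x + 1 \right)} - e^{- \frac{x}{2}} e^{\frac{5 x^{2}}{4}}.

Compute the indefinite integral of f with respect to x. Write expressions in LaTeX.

F(x) = 2 e^{\frac{5 x^{2}}{4} - \frac{x}{2}} - \sin{\left(x + 1 \right)} + C

The integrand splits into summands that can be handled one at a time.
Check: d/dx[2 e^{\frac{5 x^{2}}{4} - \frac{x}{2}} - \sin{\left(x + 1 \right)}] = 5 x e^{- \frac{x}{2}} e^{\frac{5 x^{2}}{4}} - \cos{\left(x + 1 \right)} - e^{- \frac{x}{2}} e^{\frac{5 x^{2}}{4}} = f(x).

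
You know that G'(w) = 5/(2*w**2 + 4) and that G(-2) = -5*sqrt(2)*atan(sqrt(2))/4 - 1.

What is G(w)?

G(w) = (5*sqrt(2)*atan(sqrt(2)*w/2) - 4)/4

A candidate passes only if d/dw[G] lands on the given G'(w) exactly.
A general antiderivative is 5*sqrt(2)*atan(sqrt(2)*w/2)/4 + C.
The condition gives C = -5*sqrt(2)*atan(sqrt(2))/4 - 1 - (-5*sqrt(2)*atan(sqrt(2))/4) = -1.
So G(w) = (5*sqrt(2)*atan(sqrt(2)*w/2) - 4)/4.
Check: d/dw[(5*sqrt(2)*atan(sqrt(2)*w/2) - 4)/4] = 5/(2*w**2 + 4) = G'(w).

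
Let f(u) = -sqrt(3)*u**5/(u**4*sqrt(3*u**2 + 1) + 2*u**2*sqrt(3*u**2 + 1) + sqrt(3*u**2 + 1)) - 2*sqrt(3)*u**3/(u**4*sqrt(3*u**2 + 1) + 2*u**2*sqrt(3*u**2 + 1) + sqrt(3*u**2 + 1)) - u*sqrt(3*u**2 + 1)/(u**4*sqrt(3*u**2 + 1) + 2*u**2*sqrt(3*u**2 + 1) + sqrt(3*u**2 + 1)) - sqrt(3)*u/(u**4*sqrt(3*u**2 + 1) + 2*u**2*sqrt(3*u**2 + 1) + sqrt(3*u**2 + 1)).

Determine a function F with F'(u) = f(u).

Integrate term by term and add the pieces.
Check: d/du[-sqrt(u**2 + 1/3) + 1/(2*u**2 + 2)] = (-sqrt(3)*u**5 - 2*sqrt(3)*u**3 - u*sqrt(3*u**2 + 1) - sqrt(3)*u)/(u**4*sqrt(3*u**2 + 1) + 2*u**2*sqrt(3*u**2 + 1) + sqrt(3*u**2 + 1)), which equals f(u).

An antiderivative is F(u) = -sqrt(u**2 + 1/3) + 1/(2*u**2 + 2).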